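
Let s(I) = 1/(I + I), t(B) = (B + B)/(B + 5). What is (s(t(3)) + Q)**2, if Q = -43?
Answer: 16129/9 ≈ 1792.1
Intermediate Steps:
t(B) = 2*B/(5 + B) (t(B) = (2*B)/(5 + B) = 2*B/(5 + B))
s(I) = 1/(2*I)
(s(t(3)) + Q)**2 = (1/(2*((2*3/(5 + 3)))) - 43)**2 = (1/(2*((2*3/8))) - 43)**2 = (1/(2*((2*3*(1/8)))) - 43)**2 = (1/(2*(3/4)) - 43)**2 = ((1/2)*(4/3) - 43)**2 = (2/3 - 43)**2 = (-127/3)**2 = 16129/9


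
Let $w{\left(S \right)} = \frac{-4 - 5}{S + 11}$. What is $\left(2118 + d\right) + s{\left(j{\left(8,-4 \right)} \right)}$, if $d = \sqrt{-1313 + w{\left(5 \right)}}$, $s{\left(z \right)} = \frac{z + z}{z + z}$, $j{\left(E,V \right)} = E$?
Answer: $2119 + \frac{i \sqrt{21017}}{4} \approx 2119.0 + 36.243 i$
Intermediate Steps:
$w{\left(S \right)} = - \frac{9}{11 + S}$
$s{\left(z \right)} = 1$ ($s{\left(z \right)} = \frac{2 z}{2 z} = 2 z \frac{1}{2 z} = 1$)
$d = \frac{i \sqrt{21017}}{4}$ ($d = \sqrt{-1313 - \frac{9}{11 + 5}} = \sqrt{-1313 - \frac{9}{16}} = \sqrt{- \frac{21017}{16}} = \frac{i \sqrt{21017}}{4} \approx 36.243 i$)
$\left(2118 + d\right) + s{\left(j{\left(8,-4 \right)} \right)} = \left(2118 + \frac{i \sqrt{21017}}{4}\right) + 1 = 2119 + \frac{i \sqrt{21017}}{4}$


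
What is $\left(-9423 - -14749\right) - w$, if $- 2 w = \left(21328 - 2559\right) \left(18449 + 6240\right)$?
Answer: $\frac{463398493}{2} \approx 2.317 \cdot 10^{8}$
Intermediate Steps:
$w = - \frac{463387841}{2}$ ($w = - \frac{\left(21328 - 2559\right) \left(18449 + 6240\right)}{2} = - \frac{18769 \cdot 24689}{2} = \left(- \frac{1}{2}\right) 463387841 = - \frac{463387841}{2} \approx -2.3169 \cdot 10^{8}$)
$\left(-9423 - -14749\right) - w = \left(-9423 - -14749\right) - - \frac{463387841}{2} = \left(-9423 + 14749\right) + \frac{463387841}{2} = 5326 + \frac{463387841}{2} = \frac{463398493}{2}$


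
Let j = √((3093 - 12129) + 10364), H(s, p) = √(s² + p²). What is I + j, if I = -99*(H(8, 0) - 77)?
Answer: 6831 + 4*√83 ≈ 6867.4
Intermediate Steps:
H(s, p) = √(p² + s²)
j = 4*√83 (j = √(-9036 + 10364) = √1328 = 4*√83 ≈ 36.442)
I = 6831 (I = -99*(√(0² + 8²) - 77) = -99*(√(0 + 64) - 77) = -99*(√64 - 77) = -99*(8 - 77) = -99*(-69) = 6831)
I + j = 6831 + 4*√83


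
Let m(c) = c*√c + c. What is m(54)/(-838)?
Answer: -27/419 - 81*√6/419 ≈ -0.53797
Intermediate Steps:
m(c) = c + c^(3/2) (m(c) = c^(3/2) + c = c + c^(3/2))
m(54)/(-838) = (54 + 54^(3/2))/(-838) = (54 + 162*√6)*(-1/838) = -27/419 - 81*√6/419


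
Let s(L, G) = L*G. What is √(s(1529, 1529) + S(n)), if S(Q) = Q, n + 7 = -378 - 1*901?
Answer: √2336555 ≈ 1528.6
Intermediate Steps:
s(L, G) = G*L
n = -1286 (n = -7 + (-378 - 1*901) = -7 + (-378 - 901) = -7 - 1279 = -1286)
√(s(1529, 1529) + S(n)) = √(1529*1529 - 1286) = √(2337841 - 1286) = √2336555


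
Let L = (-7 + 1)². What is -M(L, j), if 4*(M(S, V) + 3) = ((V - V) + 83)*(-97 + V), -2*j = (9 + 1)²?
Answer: 12213/4 ≈ 3053.3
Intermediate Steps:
j = -50 (j = -(9 + 1)²/2 = -½*10² = -½*100 = -50)
L = 36 (L = (-6)² = 36)
M(S, V) = -8063/4 + 83*V/4 (M(S, V) = -3 + (((V - V) + 83)*(-97 + V))/4 = -3 + ((0 + 83)*(-97 + V))/4 = -3 + (83*(-97 + V))/4 = -3 + (-8051 + 83*V)/4 = -3 + (-8051/4 + 83*V/4) = -8063/4 + 83*V/4)
-M(L, j) = -(-8063/4 + (83/4)*(-50)) = -(-8063/4 - 2075/2) = -1*(-12213/4) = 12213/4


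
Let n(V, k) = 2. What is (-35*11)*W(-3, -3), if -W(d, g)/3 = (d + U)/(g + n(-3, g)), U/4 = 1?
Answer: -1155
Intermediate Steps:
U = 4 (U = 4*1 = 4)
W(d, g) = -3*(4 + d)/(2 + g) (W(d, g) = -3*(d + 4)/(g + 2) = -3*(4 + d)/(2 + g))
(-35*11)*W(-3, -3) = (-35*11)*(3*(-4 - 1*(-3))/(2 - 3)) = -1155*(-4 + 3)/(-1) = -1155*(-1)*(-1) = -385*3 = -1155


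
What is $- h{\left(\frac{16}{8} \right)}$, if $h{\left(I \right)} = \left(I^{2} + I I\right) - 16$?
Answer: $8$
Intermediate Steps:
$h{\left(I \right)} = -16 + 2 I^{2}$ ($h{\left(I \right)} = \left(I^{2} + I^{2}\right) - 16 = 2 I^{2} - 16 = -16 + 2 I^{2}$)
$- h{\left(\frac{16}{8} \right)} = - (-16 + 2 \left(\frac{16}{8}\right)^{2}) = - (-16 + 2 \left(16 \cdot \frac{1}{8}\right)^{2}) = - (-16 + 2 \cdot 2^{2}) = - (-16 + 2 \cdot 4) = - (-16 + 8) = \left(-1\right) \left(-8\right) = 8$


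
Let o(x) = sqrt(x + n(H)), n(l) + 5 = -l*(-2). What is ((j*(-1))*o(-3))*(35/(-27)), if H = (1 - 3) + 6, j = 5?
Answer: 0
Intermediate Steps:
H = 4 (H = -2 + 6 = 4)
n(l) = -5 + 2*l (n(l) = -5 - l*(-2) = -5 + 2*l)
o(x) = sqrt(3 + x) (o(x) = sqrt(x + (-5 + 2*4)) = sqrt(x + (-5 + 8)) = sqrt(x + 3) = sqrt(3 + x))
((j*(-1))*o(-3))*(35/(-27)) = ((5*(-1))*sqrt(3 - 3))*(35/(-27)) = (-5*sqrt(0))*(35*(-1/27)) = -5*0*(-35/27) = 0*(-35/27) = 0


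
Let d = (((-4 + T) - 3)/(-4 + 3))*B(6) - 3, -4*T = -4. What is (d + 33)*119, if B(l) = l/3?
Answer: 4998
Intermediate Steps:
T = 1 (T = -¼*(-4) = 1)
B(l) = l/3 (B(l) = l*(⅓) = l/3)
d = 9 (d = (((-4 + 1) - 3)/(-4 + 3))*((⅓)*6) - 3 = ((-3 - 3)/(-1))*2 - 3 = -6*(-1)*2 - 3 = 6*2 - 3 = 12 - 3 = 9)
(d + 33)*119 = (9 + 33)*119 = 42*119 = 4998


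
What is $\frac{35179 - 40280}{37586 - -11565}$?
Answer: $- \frac{5101}{49151} \approx -0.10378$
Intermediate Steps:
$\frac{35179 - 40280}{37586 - -11565} = - \frac{5101}{37586 + 11565} = - \frac{5101}{49151}$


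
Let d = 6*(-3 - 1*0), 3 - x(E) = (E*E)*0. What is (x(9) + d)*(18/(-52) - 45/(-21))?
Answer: -4905/182 ≈ -26.951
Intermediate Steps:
x(E) = 3 (x(E) = 3 - E*E*0 = 3 - E²*0 = 3 - 1*0 = 3 + 0 = 3)
d = -18 (d = 6*(-3 + 0) = 6*(-3) = -18)
(x(9) + d)*(18/(-52) - 45/(-21)) = (3 - 18)*(18/(-52) - 45/(-21)) = -15*(18*(-1/52) - 45*(-1/21)) = -15*(-9/26 + 15/7) = -15*327/182 = -4905/182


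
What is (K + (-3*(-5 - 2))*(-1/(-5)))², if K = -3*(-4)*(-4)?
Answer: 47961/25 ≈ 1918.4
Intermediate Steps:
K = -48 (K = 12*(-4) = -48)
(K + (-3*(-5 - 2))*(-1/(-5)))² = (-48 + (-3*(-5 - 2))*(-1/(-5)))² = (-48 + (-3*(-7))*(-1*(-⅕)))² = (-48 + 21*(⅕))² = (-48 + 21/5)² = (-219/5)² = 47961/25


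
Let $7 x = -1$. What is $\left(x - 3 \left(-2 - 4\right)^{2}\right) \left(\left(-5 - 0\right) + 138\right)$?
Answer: $-14383$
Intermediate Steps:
$x = - \frac{1}{7}$ ($x = \frac{1}{7} \left(-1\right) = - \frac{1}{7} \approx -0.14286$)
$\left(x - 3 \left(-2 - 4\right)^{2}\right) \left(\left(-5 - 0\right) + 138\right) = \left(- \frac{1}{7} - 3 \left(-2 - 4\right)^{2}\right) \left(\left(-5 - 0\right) + 138\right) = \left(- \frac{1}{7} - 3 \left(-6\right)^{2}\right) \left(\left(-5 + 0\right) + 138\right) = \left(- \frac{1}{7} - 108\right) \left(-5 + 138\right) = \left(- \frac{1}{7} - 108\right) 133 = \left(- \frac{757}{7}\right) 133 = -14383$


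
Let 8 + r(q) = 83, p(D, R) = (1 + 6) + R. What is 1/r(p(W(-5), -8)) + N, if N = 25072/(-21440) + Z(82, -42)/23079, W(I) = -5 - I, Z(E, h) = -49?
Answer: -1218303/1051900 ≈ -1.1582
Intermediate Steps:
p(D, R) = 7 + R
N = -739397/631140 (N = 25072/(-21440) - 49/23079 = 25072*(-1/21440) - 49*1/23079 = -1567/1340 - 1/471 = -739397/631140 ≈ -1.1715)
r(q) = 75 (r(q) = -8 + 83 = 75)
1/r(p(W(-5), -8)) + N = 1/75 - 739397/631140 = -1218303/1051900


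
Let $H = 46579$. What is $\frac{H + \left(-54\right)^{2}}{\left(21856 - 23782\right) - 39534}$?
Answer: $- \frac{9899}{8292} \approx -1.1938$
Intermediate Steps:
$\frac{H + \left(-54\right)^{2}}{\left(21856 - 23782\right) - 39534} = \frac{46579 + \left(-54\right)^{2}}{\left(21856 - 23782\right) - 39534} = \frac{46579 + 2916}{-1926 - 39534} = \frac{49495}{-41460} = 49495 \left(- \frac{1}{41460}\right) = - \frac{9899}{8292}$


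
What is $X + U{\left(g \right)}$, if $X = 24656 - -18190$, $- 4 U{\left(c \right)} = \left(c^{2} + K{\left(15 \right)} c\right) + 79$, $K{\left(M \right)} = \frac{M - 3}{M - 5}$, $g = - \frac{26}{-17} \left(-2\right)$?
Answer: $\frac{247527509}{5780} \approx 42825.0$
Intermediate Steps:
$g = - \frac{52}{17}$ ($g = \left(-26\right) \left(- \frac{1}{17}\right) \left(-2\right) = \frac{26}{17} \left(-2\right) = - \frac{52}{17} \approx -3.0588$)
$K{\left(M \right)} = \frac{-3 + M}{-5 + M}$
$U{\left(c \right)} = - \frac{79}{4} - \frac{3 c}{10} - \frac{c^{2}}{4}$ ($U{\left(c \right)} = - \frac{\left(c^{2} + \frac{-3 + 15}{-5 + 15} c\right) + 79}{4} = - \frac{\left(c^{2} + \frac{1}{10} \cdot 12 c\right) + 79}{4} = - \frac{\left(c^{2} + \frac{6 c}{5}\right) + 79}{4} = - \frac{79 + c^{2} + \frac{6 c}{5}}{4} = - \frac{79}{4} - \frac{3 c}{10} - \frac{c^{2}}{4}$)
$X = 42846$ ($X = 24656 + 18190 = 42846$)
$X + U{\left(g \right)} = 42846 - \left(\frac{6403}{340} + \frac{676}{289}\right) = 42846 - \frac{122371}{5780} = \frac{247527509}{5780}$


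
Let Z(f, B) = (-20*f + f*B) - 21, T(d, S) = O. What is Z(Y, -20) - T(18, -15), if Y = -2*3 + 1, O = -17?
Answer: 196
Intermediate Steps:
T(d, S) = -17
Y = -5 (Y = -6 + 1 = -5)
Z(f, B) = -21 - 20*f + B*f (Z(f, B) = (-20*f + B*f) - 21 = -21 - 20*f + B*f)
Z(Y, -20) - T(18, -15) = (-21 - 20*(-5) - 20*(-5)) - 1*(-17) = (-21 + 100 + 100) + 17 = 179 + 17 = 196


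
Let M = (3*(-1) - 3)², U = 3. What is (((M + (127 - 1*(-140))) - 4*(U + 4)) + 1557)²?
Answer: 3356224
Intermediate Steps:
M = 36 (M = (-3 - 3)² = (-6)² = 36)
(((M + (127 - 1*(-140))) - 4*(U + 4)) + 1557)² = (((36 + (127 - 1*(-140))) - 4*(3 + 4)) + 1557)² = (((36 + (127 + 140)) - 4*7) + 1557)² = (((36 + 267) - 28) + 1557)² = ((303 - 28) + 1557)² = (275 + 1557)² = 1832² = 3356224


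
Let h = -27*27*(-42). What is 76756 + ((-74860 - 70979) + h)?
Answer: -38465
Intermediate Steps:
h = 30618 (h = -729*(-42) = 30618)
76756 + ((-74860 - 70979) + h) = 76756 + ((-74860 - 70979) + 30618) = 76756 + (-145839 + 30618) = 76756 - 115221 = -38465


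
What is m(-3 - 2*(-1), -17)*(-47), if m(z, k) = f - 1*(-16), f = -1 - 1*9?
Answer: -282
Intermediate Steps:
f = -10 (f = -1 - 9 = -10)
m(z, k) = 6 (m(z, k) = -10 - 1*(-16) = -10 + 16 = 6)
m(-3 - 2*(-1), -17)*(-47) = 6*(-47) = -282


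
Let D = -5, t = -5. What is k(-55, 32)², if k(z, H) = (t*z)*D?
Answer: 1890625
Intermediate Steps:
k(z, H) = 25*z (k(z, H) = -5*z*(-5) = 25*z)
k(-55, 32)² = (25*(-55))² = (-1375)² = 1890625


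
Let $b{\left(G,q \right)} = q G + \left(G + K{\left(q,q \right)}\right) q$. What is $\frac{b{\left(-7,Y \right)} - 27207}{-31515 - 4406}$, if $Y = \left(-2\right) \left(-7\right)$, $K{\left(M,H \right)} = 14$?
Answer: $\frac{27207}{35921} \approx 0.75741$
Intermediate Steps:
$Y = 14$
$b{\left(G,q \right)} = G q + q \left(14 + G\right)$ ($b{\left(G,q \right)} = q G + \left(G + 14\right) q = G q + \left(14 + G\right) q = G q + q \left(14 + G\right)$)
$\frac{b{\left(-7,Y \right)} - 27207}{-31515 - 4406} = \frac{2 \cdot 14 \left(7 - 7\right) - 27207}{-31515 - 4406} = \frac{2 \cdot 14 \cdot 0 - 27207}{-35921} = \left(0 - 27207\right) \left(- \frac{1}{35921}\right) = \left(-27207\right) \left(- \frac{1}{35921}\right) = \frac{27207}{35921}$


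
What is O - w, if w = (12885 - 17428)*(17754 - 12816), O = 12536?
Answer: 22445870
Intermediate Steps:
w = -22433334 (w = -4543*4938 = -22433334)
O - w = 12536 - 1*(-22433334) = 12536 + 22433334 = 22445870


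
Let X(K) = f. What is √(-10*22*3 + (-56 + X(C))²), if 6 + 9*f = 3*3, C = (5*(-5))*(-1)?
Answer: √21949/3 ≈ 49.384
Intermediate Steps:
C = 25 (C = -25*(-1) = 25)
f = ⅓ (f = -⅔ + (3*3)/9 = -⅔ + (⅑)*9 = -⅔ + 1 = ⅓ ≈ 0.33333)
X(K) = ⅓
√(-10*22*3 + (-56 + X(C))²) = √(-10*22*3 + (-56 + ⅓)²) = √(-220*3 + (-167/3)²) = √(-660 + 27889/9) = √(21949/9) = √21949/3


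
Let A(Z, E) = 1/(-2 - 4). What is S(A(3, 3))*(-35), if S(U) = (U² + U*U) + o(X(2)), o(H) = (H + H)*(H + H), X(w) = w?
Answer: -10115/18 ≈ -561.94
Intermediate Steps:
o(H) = 4*H² (o(H) = (2*H)*(2*H) = 4*H²)
A(Z, E) = -⅙ (A(Z, E) = 1/(-6) = -⅙)
S(U) = 16 + 2*U² (S(U) = (U² + U*U) + 4*2² = (U² + U²) + 4*4 = 2*U² + 16 = 16 + 2*U²)
S(A(3, 3))*(-35) = (16 + 2*(-⅙)²)*(-35) = (16 + 2*(1/36))*(-35) = (16 + 1/18)*(-35) = (289/18)*(-35) = -10115/18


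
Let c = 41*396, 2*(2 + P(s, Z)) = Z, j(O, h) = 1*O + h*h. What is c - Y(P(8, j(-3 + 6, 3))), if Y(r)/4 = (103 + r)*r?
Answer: 14524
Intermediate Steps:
j(O, h) = O + h²
P(s, Z) = -2 + Z/2
Y(r) = 4*r*(103 + r) (Y(r) = 4*((103 + r)*r) = 4*(r*(103 + r)) = 4*r*(103 + r))
c = 16236
c - Y(P(8, j(-3 + 6, 3))) = 16236 - 4*(-2 + ((-3 + 6) + 3²)/2)*(103 + (-2 + ((-3 + 6) + 3²)/2)) = 16236 - 4*(-2 + (3 + 9)/2)*(103 + (-2 + (3 + 9)/2)) = 16236 - 4*(-2 + (½)*12)*(103 + (-2 + (½)*12)) = 16236 - 4*(-2 + 6)*(103 + (-2 + 6)) = 16236 - 4*4*(103 + 4) = 16236 - 4*4*107 = 16236 - 1*1712 = 16236 - 1712 = 14524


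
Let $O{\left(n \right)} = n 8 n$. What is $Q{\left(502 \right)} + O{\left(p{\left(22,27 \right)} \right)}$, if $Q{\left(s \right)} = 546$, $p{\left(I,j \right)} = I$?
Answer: $4418$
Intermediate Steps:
$O{\left(n \right)} = 8 n^{2}$ ($O{\left(n \right)} = 8 n n = 8 n^{2}$)
$Q{\left(502 \right)} + O{\left(p{\left(22,27 \right)} \right)} = 546 + 8 \cdot 22^{2} = 546 + 8 \cdot 484 = 546 + 3872 = 4418$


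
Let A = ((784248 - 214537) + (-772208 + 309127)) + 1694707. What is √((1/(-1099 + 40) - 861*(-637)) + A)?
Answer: √2635249323855/1059 ≈ 1532.9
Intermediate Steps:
A = 1801337 (A = (569711 - 463081) + 1694707 = 106630 + 1694707 = 1801337)
√((1/(-1099 + 40) - 861*(-637)) + A) = √((1/(-1099 + 40) - 861*(-637)) + 1801337) = √((1/(-1059) + 548457) + 1801337) = √((-1/1059 + 548457) + 1801337) = √(580815962/1059 + 1801337) = √(2488431845/1059) = √2635249323855/1059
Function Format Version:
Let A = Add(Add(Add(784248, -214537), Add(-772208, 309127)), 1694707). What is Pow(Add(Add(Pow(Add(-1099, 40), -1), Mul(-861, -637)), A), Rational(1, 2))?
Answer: Mul(Rational(1, 1059), Pow(2635249323855, Rational(1, 2))) ≈ 1532.9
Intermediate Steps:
A = 1801337 (A = Add(Add(569711, -463081), 1694707) = Add(106630, 1694707) = 1801337)
Pow(Add(Add(Pow(Add(-1099, 40), -1), Mul(-861, -637)), A), Rational(1, 2)) = Pow(Add(Add(Pow(Add(-1099, 40), -1), Mul(-861, -637)), 1801337), Rational(1, 2)) = Pow(Add(Add(Pow(-1059, -1), 548457), 1801337), Rational(1, 2)) = Pow(Add(Add(Rational(-1, 1059), 548457), 1801337), Rational(1, 2)) = Pow(Add(Rational(580815962, 1059), 1801337), Rational(1, 2)) = Pow(Rational(2488431845, 1059), Rational(1, 2)) = Mul(Rational(1, 1059), Pow(2635249323855, Rational(1, 2)))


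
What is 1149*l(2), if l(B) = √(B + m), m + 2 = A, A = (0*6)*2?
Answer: 0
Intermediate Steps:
A = 0 (A = 0*2 = 0)
m = -2 (m = -2 + 0 = -2)
l(B) = √(-2 + B) (l(B) = √(B - 2) = √(-2 + B))
1149*l(2) = 1149*√(-2 + 2) = 1149*√0 = 1149*0 = 0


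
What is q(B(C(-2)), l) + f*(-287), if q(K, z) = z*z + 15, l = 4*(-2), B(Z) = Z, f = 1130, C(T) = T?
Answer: -324231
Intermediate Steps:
l = -8
q(K, z) = 15 + z² (q(K, z) = z² + 15 = 15 + z²)
q(B(C(-2)), l) + f*(-287) = (15 + (-8)²) + 1130*(-287) = (15 + 64) - 324310 = 79 - 324310 = -324231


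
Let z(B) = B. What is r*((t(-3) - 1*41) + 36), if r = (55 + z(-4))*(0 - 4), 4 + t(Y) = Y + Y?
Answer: 3060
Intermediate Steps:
t(Y) = -4 + 2*Y (t(Y) = -4 + (Y + Y) = -4 + 2*Y)
r = -204 (r = (55 - 4)*(0 - 4) = 51*(-4) = -204)
r*((t(-3) - 1*41) + 36) = -204*(((-4 + 2*(-3)) - 1*41) + 36) = -204*(((-4 - 6) - 41) + 36) = -204*((-10 - 41) + 36) = -204*(-51 + 36) = -204*(-15) = 3060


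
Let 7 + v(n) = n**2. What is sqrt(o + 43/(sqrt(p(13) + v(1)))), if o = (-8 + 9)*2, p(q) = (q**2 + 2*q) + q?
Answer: sqrt(81608 + 8686*sqrt(202))/202 ≈ 2.2418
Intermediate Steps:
p(q) = q**2 + 3*q
v(n) = -7 + n**2
o = 2 (o = 1*2 = 2)
sqrt(o + 43/(sqrt(p(13) + v(1)))) = sqrt(2 + 43/(sqrt(13*(3 + 13) + (-7 + 1**2)))) = sqrt(2 + 43/(sqrt(13*16 + (-7 + 1)))) = sqrt(2 + 43/(sqrt(208 - 6))) = sqrt(2 + 43/(sqrt(202))) = sqrt(2 + 43*(sqrt(202)/202)) = sqrt(2 + 43*sqrt(202)/202)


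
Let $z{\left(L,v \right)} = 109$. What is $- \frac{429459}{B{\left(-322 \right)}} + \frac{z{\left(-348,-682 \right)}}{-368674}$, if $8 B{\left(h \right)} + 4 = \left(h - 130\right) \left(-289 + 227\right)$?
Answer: $- \frac{105553832759}{860853790} \approx -122.62$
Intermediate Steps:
$B{\left(h \right)} = 1007 - \frac{31 h}{4}$ ($B{\left(h \right)} = - \frac{1}{2} + \frac{\left(h - 130\right) \left(-289 + 227\right)}{8} = - \frac{1}{2} + \frac{\left(-130 + h\right) \left(-62\right)}{8} = - \frac{1}{2} + \frac{8060 - 62 h}{8} = - \frac{1}{2} - \left(- \frac{2015}{2} + \frac{31 h}{4}\right) = 1007 - \frac{31 h}{4}$)
$- \frac{429459}{B{\left(-322 \right)}} + \frac{z{\left(-348,-682 \right)}}{-368674} = - \frac{429459}{1007 - - \frac{4991}{2}} + \frac{109}{-368674} = - \frac{429459}{1007 + \frac{4991}{2}} + 109 \left(- \frac{1}{368674}\right) = - \frac{429459}{\frac{7005}{2}} - \frac{109}{368674} = \left(-429459\right) \frac{2}{7005} - \frac{109}{368674} = - \frac{286306}{2335} - \frac{109}{368674} = - \frac{105553832759}{860853790}$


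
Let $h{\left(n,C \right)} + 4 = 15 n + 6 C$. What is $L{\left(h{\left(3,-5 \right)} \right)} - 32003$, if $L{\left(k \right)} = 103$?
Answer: $-31900$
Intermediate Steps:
$h{\left(n,C \right)} = -4 + 6 C + 15 n$ ($h{\left(n,C \right)} = -4 + \left(15 n + 6 C\right) = -4 + \left(6 C + 15 n\right) = -4 + 6 C + 15 n$)
$L{\left(h{\left(3,-5 \right)} \right)} - 32003 = 103 - 32003 = -31900$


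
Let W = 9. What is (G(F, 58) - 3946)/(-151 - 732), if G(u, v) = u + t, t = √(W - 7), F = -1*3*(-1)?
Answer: 3943/883 - √2/883 ≈ 4.4639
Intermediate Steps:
F = 3 (F = -3*(-1) = 3)
t = √2 (t = √(9 - 7) = √2 ≈ 1.4142)
G(u, v) = u + √2
(G(F, 58) - 3946)/(-151 - 732) = ((3 + √2) - 3946)/(-151 - 732) = (-3943 + √2)/(-883) = (-3943 + √2)*(-1/883) = 3943/883 - √2/883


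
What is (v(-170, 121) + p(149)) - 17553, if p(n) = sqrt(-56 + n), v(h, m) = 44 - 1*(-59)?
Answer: -17450 + sqrt(93) ≈ -17440.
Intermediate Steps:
v(h, m) = 103 (v(h, m) = 44 + 59 = 103)
(v(-170, 121) + p(149)) - 17553 = (103 + sqrt(-56 + 149)) - 17553 = (103 + sqrt(93)) - 17553 = -17450 + sqrt(93)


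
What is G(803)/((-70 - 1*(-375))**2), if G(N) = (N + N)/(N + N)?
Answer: 1/93025 ≈ 1.0750e-5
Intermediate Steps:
G(N) = 1 (G(N) = (2*N)/((2*N)) = (2*N)*(1/(2*N)) = 1)
G(803)/((-70 - 1*(-375))**2) = 1/(-70 - 1*(-375))**2 = 1/(-70 + 375)**2 = 1/305**2 = 1/93025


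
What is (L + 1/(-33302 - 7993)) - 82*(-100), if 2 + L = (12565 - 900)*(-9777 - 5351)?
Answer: -7286912478991/41295 ≈ -1.7646e+8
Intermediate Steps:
L = -176468122 (L = -2 + (12565 - 900)*(-9777 - 5351) = -2 + 11665*(-15128) = -2 - 176468120 = -176468122)
(L + 1/(-33302 - 7993)) - 82*(-100) = (-176468122 + 1/(-33302 - 7993)) - 82*(-100) = (-176468122 + 1/(-41295)) + 8200 = (-176468122 - 1/41295) + 8200 = -7287251097991/41295 + 8200 = -7286912478991/41295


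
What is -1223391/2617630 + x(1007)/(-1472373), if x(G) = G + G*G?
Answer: -3724585559/3219822670 ≈ -1.1568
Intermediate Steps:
x(G) = G + G²
-1223391/2617630 + x(1007)/(-1472373) = -1223391/2617630 + (1007*(1 + 1007))/(-1472373) = -1223391*1/2617630 + (1007*1008)*(-1/1472373) = -64389/137770 + 1015056*(-1/1472373) = -64389/137770 - 16112/23371 = -3724585559/3219822670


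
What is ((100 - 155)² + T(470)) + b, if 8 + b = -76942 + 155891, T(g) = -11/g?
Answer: 38524009/470 ≈ 81966.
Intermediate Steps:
b = 78941 (b = -8 + (-76942 + 155891) = -8 + 78949 = 78941)
((100 - 155)² + T(470)) + b = ((100 - 155)² - 11/470) + 78941 = ((-55)² - 11*1/470) + 78941 = (3025 - 11/470) + 78941 = 1421739/470 + 78941 = 38524009/470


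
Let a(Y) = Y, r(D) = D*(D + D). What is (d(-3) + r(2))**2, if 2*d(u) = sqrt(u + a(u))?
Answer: (16 + I*sqrt(6))**2/4 ≈ 62.5 + 19.596*I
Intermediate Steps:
r(D) = 2*D**2 (r(D) = D*(2*D) = 2*D**2)
d(u) = sqrt(2)*sqrt(u)/2 (d(u) = sqrt(u + u)/2 = sqrt(2*u)/2 = (sqrt(2)*sqrt(u))/2 = sqrt(2)*sqrt(u)/2)
(d(-3) + r(2))**2 = (sqrt(2)*sqrt(-3)/2 + 2*2**2)**2 = (sqrt(2)*(I*sqrt(3))/2 + 2*4)**2 = (I*sqrt(6)/2 + 8)**2 = (8 + I*sqrt(6)/2)**2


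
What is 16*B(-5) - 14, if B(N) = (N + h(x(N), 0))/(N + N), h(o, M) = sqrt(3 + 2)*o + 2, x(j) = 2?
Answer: -46/5 - 16*sqrt(5)/5 ≈ -16.355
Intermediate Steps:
h(o, M) = 2 + o*sqrt(5) (h(o, M) = sqrt(5)*o + 2 = o*sqrt(5) + 2 = 2 + o*sqrt(5))
B(N) = (2 + N + 2*sqrt(5))/(2*N) (B(N) = (N + (2 + 2*sqrt(5)))/(N + N) = (2 + N + 2*sqrt(5))/((2*N)) = (2 + N + 2*sqrt(5))*(1/(2*N)) = (2 + N + 2*sqrt(5))/(2*N))
16*B(-5) - 14 = 16*((1 + sqrt(5) + (1/2)*(-5))/(-5)) - 14 = 16*(-(1 + sqrt(5) - 5/2)/5) - 14 = 16*(-(-3/2 + sqrt(5))/5) - 14 = 16*(3/10 - sqrt(5)/5) - 14 = (24/5 - 16*sqrt(5)/5) - 14 = -46/5 - 16*sqrt(5)/5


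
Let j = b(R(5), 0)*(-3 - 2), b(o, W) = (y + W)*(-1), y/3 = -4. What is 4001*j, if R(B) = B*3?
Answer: -240060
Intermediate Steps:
y = -12 (y = 3*(-4) = -12)
R(B) = 3*B
b(o, W) = 12 - W (b(o, W) = (-12 + W)*(-1) = 12 - W)
j = -60 (j = (12 - 1*0)*(-3 - 2) = (12 + 0)*(-5) = 12*(-5) = -60)
4001*j = 4001*(-60) = -240060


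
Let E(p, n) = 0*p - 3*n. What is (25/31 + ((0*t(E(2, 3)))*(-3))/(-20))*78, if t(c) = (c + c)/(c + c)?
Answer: 1950/31 ≈ 62.903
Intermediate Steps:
E(p, n) = -3*n (E(p, n) = 0 - 3*n = -3*n)
t(c) = 1 (t(c) = (2*c)/((2*c)) = (2*c)*(1/(2*c)) = 1)
(25/31 + ((0*t(E(2, 3)))*(-3))/(-20))*78 = (25/31 + ((0*1)*(-3))/(-20))*78 = (25*(1/31) + (0*(-3))*(-1/20))*78 = (25/31 + 0*(-1/20))*78 = (25/31 + 0)*78 = (25/31)*78 = 1950/31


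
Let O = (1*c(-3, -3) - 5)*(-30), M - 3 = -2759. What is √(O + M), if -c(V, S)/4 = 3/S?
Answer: I*√2726 ≈ 52.211*I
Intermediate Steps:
M = -2756 (M = 3 - 2759 = -2756)
c(V, S) = -12/S
O = 30 (O = (1*(-12/(-3)) - 5)*(-30) = (1*(-12*(-⅓)) - 5)*(-30) = (1*4 - 5)*(-30) = (4 - 5)*(-30) = -1*(-30) = 30)
√(O + M) = √(30 - 2756) = √(-2726) = I*√2726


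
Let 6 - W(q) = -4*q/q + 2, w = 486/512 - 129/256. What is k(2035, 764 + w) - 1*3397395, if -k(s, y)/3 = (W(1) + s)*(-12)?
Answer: -3323847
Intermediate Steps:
w = 57/128 (w = 486*(1/512) - 129*1/256 = 243/256 - 129/256 = 57/128 ≈ 0.44531)
W(q) = 8 (W(q) = 6 - (-4*q/q + 2) = 6 - (-4*1 + 2) = 6 - (-4 + 2) = 6 - 1*(-2) = 6 + 2 = 8)
k(s, y) = 288 + 36*s (k(s, y) = -3*(8 + s)*(-12) = -3*(-96 - 12*s) = 288 + 36*s)
k(2035, 764 + w) - 1*3397395 = (288 + 36*2035) - 1*3397395 = (288 + 73260) - 3397395 = 73548 - 3397395 = -3323847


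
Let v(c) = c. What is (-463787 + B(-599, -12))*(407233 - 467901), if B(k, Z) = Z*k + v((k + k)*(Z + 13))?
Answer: 27773628396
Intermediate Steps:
B(k, Z) = Z*k + 2*k*(13 + Z) (B(k, Z) = Z*k + (k + k)*(Z + 13) = Z*k + (2*k)*(13 + Z) = Z*k + 2*k*(13 + Z))
(-463787 + B(-599, -12))*(407233 - 467901) = (-463787 - 599*(26 + 3*(-12)))*(407233 - 467901) = (-463787 - 599*(26 - 36))*(-60668) = (-463787 - 599*(-10))*(-60668) = (-463787 + 5990)*(-60668) = -457797*(-60668) = 27773628396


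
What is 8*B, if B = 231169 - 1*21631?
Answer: 1676304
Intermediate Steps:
B = 209538 (B = 231169 - 21631 = 209538)
8*B = 8*209538 = 1676304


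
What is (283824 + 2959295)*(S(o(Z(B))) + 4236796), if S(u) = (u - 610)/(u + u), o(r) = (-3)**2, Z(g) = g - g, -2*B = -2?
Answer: 247325855806513/18 ≈ 1.3740e+13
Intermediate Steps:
B = 1 (B = -1/2*(-2) = 1)
Z(g) = 0
o(r) = 9
S(u) = (-610 + u)/(2*u) (S(u) = (-610 + u)/((2*u)) = (-610 + u)*(1/(2*u)) = (-610 + u)/(2*u))
(283824 + 2959295)*(S(o(Z(B))) + 4236796) = (283824 + 2959295)*((1/2)*(-610 + 9)/9 + 4236796) = 3243119*((1/2)*(1/9)*(-601) + 4236796) = 3243119*(-601/18 + 4236796) = 3243119*(76261727/18) = 247325855806513/18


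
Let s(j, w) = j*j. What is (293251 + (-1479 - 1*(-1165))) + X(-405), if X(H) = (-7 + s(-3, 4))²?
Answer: 292941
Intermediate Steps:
s(j, w) = j²
X(H) = 4 (X(H) = (-7 + (-3)²)² = (-7 + 9)² = 2² = 4)
(293251 + (-1479 - 1*(-1165))) + X(-405) = (293251 + (-1479 - 1*(-1165))) + 4 = (293251 + (-1479 + 1165)) + 4 = (293251 - 314) + 4 = 292937 + 4 = 292941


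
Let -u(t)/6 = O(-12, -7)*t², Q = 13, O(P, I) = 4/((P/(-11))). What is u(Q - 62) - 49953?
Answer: -102775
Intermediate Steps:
O(P, I) = -44/P (O(P, I) = 4/((P*(-1/11))) = 4/((-P/11)) = 4*(-11/P) = -44/P)
u(t) = -22*t² (u(t) = -6*(-44/(-12))*t² = -6*(-44*(-1/12))*t² = -22*t²)
u(Q - 62) - 49953 = -22*(13 - 62)² - 49953 = -22*(-49)² - 49953 = -22*2401 - 49953 = -52822 - 49953 = -102775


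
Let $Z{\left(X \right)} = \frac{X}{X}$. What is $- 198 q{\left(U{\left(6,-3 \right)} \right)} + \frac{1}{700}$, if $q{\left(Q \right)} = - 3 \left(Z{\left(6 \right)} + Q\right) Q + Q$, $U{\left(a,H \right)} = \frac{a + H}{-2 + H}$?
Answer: $- \frac{16631}{700} \approx -23.759$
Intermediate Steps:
$U{\left(a,H \right)} = \frac{H + a}{-2 + H}$
$Z{\left(X \right)} = 1$
$q{\left(Q \right)} = Q + Q \left(-3 - 3 Q\right)$ ($q{\left(Q \right)} = - 3 \left(1 + Q\right) Q + Q = \left(-3 - 3 Q\right) Q + Q = Q \left(-3 - 3 Q\right) + Q = Q + Q \left(-3 - 3 Q\right)$)
$- 198 q{\left(U{\left(6,-3 \right)} \right)} + \frac{1}{700} = - 198 \left(- \frac{-3 + 6}{-2 - 3} \left(2 + 3 \frac{-3 + 6}{-2 - 3}\right)\right) + \frac{1}{700} = - 198 \left(- \frac{1}{-5} \cdot 3 \left(2 + 3 \frac{1}{-5} \cdot 3\right)\right) + \frac{1}{700} = - 198 \left(- \left(- \frac{1}{5}\right) 3 \left(2 + 3 \left(\left(- \frac{1}{5}\right) 3\right)\right)\right) + \frac{1}{700} = - 198 \left(\left(-1\right) \left(- \frac{3}{5}\right) \left(2 + 3 \left(- \frac{3}{5}\right)\right)\right) + \frac{1}{700} = - 198 \left(\left(-1\right) \left(- \frac{3}{5}\right) \left(2 - \frac{9}{5}\right)\right) + \frac{1}{700} = - 198 \left(\left(-1\right) \left(- \frac{3}{5}\right) \frac{1}{5}\right) + \frac{1}{700} = \left(-198\right) \frac{3}{25} + \frac{1}{700} = - \frac{594}{25} + \frac{1}{700} = - \frac{16631}{700}$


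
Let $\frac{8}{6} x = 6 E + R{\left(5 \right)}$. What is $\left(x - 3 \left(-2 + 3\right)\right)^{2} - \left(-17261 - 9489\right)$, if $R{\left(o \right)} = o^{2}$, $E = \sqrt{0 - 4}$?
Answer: $\frac{430673}{16} + \frac{567 i}{2} \approx 26917.0 + 283.5 i$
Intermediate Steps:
$E = 2 i$ ($E = \sqrt{-4} = 2 i \approx 2.0 i$)
$x = \frac{75}{4} + 9 i$ ($x = \frac{3 \left(6 \cdot 2 i + 5^{2}\right)}{4} = \frac{3 \left(12 i + 25\right)}{4} = \frac{3 \left(25 + 12 i\right)}{4} = \frac{75}{4} + 9 i \approx 18.75 + 9.0 i$)
$\left(x - 3 \left(-2 + 3\right)\right)^{2} - \left(-17261 - 9489\right) = \left(\left(\frac{75}{4} + 9 i\right) - 3 \left(-2 + 3\right)\right)^{2} - \left(-17261 - 9489\right) = \left(\left(\frac{75}{4} + 9 i\right) - 3\right)^{2} - -26750 = \left(\left(\frac{75}{4} + 9 i\right) - 3\right)^{2} + 26750 = \left(\frac{63}{4} + 9 i\right)^{2} + 26750 = 26750 + \left(\frac{63}{4} + 9 i\right)^{2}$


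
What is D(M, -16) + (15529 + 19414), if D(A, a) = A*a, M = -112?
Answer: 36735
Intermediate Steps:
D(M, -16) + (15529 + 19414) = -112*(-16) + (15529 + 19414) = 1792 + 34943 = 36735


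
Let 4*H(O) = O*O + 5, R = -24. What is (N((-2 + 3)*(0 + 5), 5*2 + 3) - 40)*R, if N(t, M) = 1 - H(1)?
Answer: 972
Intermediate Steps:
H(O) = 5/4 + O**2/4 (H(O) = (O*O + 5)/4 = (O**2 + 5)/4 = (5 + O**2)/4 = 5/4 + O**2/4)
N(t, M) = -1/2 (N(t, M) = 1 - (5/4 + (1/4)*1**2) = 1 - (5/4 + (1/4)*1) = 1 - (5/4 + 1/4) = 1 - 1*3/2 = 1 - 3/2 = -1/2)
(N((-2 + 3)*(0 + 5), 5*2 + 3) - 40)*R = (-1/2 - 40)*(-24) = -81/2*(-24) = 972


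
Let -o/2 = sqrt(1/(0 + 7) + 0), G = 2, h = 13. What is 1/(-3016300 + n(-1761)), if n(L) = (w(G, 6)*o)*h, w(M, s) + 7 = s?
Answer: -5278525/15921614957331 - 13*sqrt(7)/31843229914662 ≈ -3.3153e-7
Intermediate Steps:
w(M, s) = -7 + s
o = -2*sqrt(7)/7 (o = -2*sqrt(1/(0 + 7) + 0) = -2*sqrt(1/7 + 0) = -2*sqrt(7)/7 ≈ -0.75593)
n(L) = 26*sqrt(7)/7 (n(L) = ((-7 + 6)*(-2*sqrt(7)/7))*13 = -(-2)*sqrt(7)/7*13 = (2*sqrt(7)/7)*13 = 26*sqrt(7)/7)
1/(-3016300 + n(-1761)) = 1/(-3016300 + 26*sqrt(7)/7)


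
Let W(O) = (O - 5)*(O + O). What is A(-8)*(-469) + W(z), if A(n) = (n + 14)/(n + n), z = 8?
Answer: 1791/8 ≈ 223.88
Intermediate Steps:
A(n) = (14 + n)/(2*n) (A(n) = (14 + n)/((2*n)) = (14 + n)*(1/(2*n)) = (14 + n)/(2*n))
W(O) = 2*O*(-5 + O) (W(O) = (-5 + O)*(2*O) = 2*O*(-5 + O))
A(-8)*(-469) + W(z) = ((½)*(14 - 8)/(-8))*(-469) + 2*8*(-5 + 8) = ((½)*(-⅛)*6)*(-469) + 2*8*3 = -3/8*(-469) + 48 = 1407/8 + 48 = 1791/8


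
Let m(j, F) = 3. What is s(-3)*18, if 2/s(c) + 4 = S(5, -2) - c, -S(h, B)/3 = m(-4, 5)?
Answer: -18/5 ≈ -3.6000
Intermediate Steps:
S(h, B) = -9 (S(h, B) = -3*3 = -9)
s(c) = 2/(-13 - c) (s(c) = 2/(-4 + (-9 - c)) = 2/(-13 - c))
s(-3)*18 = -2/(13 - 3)*18 = -2/10*18 = -2*1/10*18 = -1/5*18 = -18/5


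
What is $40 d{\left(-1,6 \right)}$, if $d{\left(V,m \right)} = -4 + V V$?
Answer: $-120$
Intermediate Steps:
$d{\left(V,m \right)} = -4 + V^{2}$
$40 d{\left(-1,6 \right)} = 40 \left(-4 + \left(-1\right)^{2}\right) = 40 \left(-4 + 1\right) = 40 \left(-3\right) = -120$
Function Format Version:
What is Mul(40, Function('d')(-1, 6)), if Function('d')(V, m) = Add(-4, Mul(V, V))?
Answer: -120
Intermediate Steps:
Function('d')(V, m) = Add(-4, Pow(V, 2))
Mul(40, Function('d')(-1, 6)) = Mul(40, Add(-4, Pow(-1, 2))) = Mul(40, Add(-4, 1)) = Mul(40, -3) = -120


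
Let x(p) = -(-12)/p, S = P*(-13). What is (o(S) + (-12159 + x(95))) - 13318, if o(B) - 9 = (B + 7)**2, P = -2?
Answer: -2315993/95 ≈ -24379.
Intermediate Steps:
S = 26 (S = -2*(-13) = 26)
o(B) = 9 + (7 + B)**2 (o(B) = 9 + (B + 7)**2 = 9 + (7 + B)**2)
x(p) = 12/p
(o(S) + (-12159 + x(95))) - 13318 = ((9 + (7 + 26)**2) + (-12159 + 12/95)) - 13318 = ((9 + 33**2) + (-12159 + 12*(1/95))) - 13318 = ((9 + 1089) + (-12159 + 12/95)) - 13318 = (1098 - 1155093/95) - 13318 = -1050783/95 - 13318 = -2315993/95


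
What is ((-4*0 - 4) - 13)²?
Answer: 289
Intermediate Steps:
((-4*0 - 4) - 13)² = ((0 - 4) - 13)² = (-4 - 13)² = (-17)² = 289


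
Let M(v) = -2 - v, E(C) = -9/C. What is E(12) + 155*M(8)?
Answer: -6203/4 ≈ -1550.8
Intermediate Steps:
E(12) + 155*M(8) = -9/12 + 155*(-2 - 1*8) = -9*1/12 + 155*(-2 - 8) = -3/4 + 155*(-10) = -3/4 - 1550 = -6203/4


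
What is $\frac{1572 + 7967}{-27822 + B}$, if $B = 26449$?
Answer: $- \frac{9539}{1373} \approx -6.9476$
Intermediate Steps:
$\frac{1572 + 7967}{-27822 + B} = \frac{1572 + 7967}{-27822 + 26449} = \frac{9539}{-1373} = 9539 \left(- \frac{1}{1373}\right) = - \frac{9539}{1373}$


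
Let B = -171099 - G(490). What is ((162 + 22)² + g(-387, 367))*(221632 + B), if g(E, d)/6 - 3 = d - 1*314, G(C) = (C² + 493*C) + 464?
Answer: -14757301392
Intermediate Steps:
G(C) = 464 + C² + 493*C
g(E, d) = -1866 + 6*d (g(E, d) = 18 + 6*(d - 1*314) = 18 + 6*(d - 314) = 18 + 6*(-314 + d) = 18 + (-1884 + 6*d) = -1866 + 6*d)
B = -653233 (B = -171099 - (464 + 490² + 493*490) = -171099 - (464 + 240100 + 241570) = -171099 - 1*482134 = -171099 - 482134 = -653233)
((162 + 22)² + g(-387, 367))*(221632 + B) = ((162 + 22)² + (-1866 + 6*367))*(221632 - 653233) = (184² + (-1866 + 2202))*(-431601) = (33856 + 336)*(-431601) = 34192*(-431601) = -14757301392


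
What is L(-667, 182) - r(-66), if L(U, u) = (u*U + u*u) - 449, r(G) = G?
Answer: -88653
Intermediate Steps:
L(U, u) = -449 + u² + U*u (L(U, u) = (U*u + u²) - 449 = (u² + U*u) - 449 = -449 + u² + U*u)
L(-667, 182) - r(-66) = (-449 + 182² - 667*182) - 1*(-66) = (-449 + 33124 - 121394) + 66 = -88719 + 66 = -88653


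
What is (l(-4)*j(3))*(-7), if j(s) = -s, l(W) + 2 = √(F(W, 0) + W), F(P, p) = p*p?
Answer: -42 + 42*I ≈ -42.0 + 42.0*I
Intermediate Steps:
F(P, p) = p²
l(W) = -2 + √W (l(W) = -2 + √(0² + W) = -2 + √(0 + W) = -2 + √W)
(l(-4)*j(3))*(-7) = ((-2 + √(-4))*(-1*3))*(-7) = ((-2 + 2*I)*(-3))*(-7) = (6 - 6*I)*(-7) = -42 + 42*I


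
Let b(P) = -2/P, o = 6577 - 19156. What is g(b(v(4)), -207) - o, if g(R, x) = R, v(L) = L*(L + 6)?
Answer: 251579/20 ≈ 12579.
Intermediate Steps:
v(L) = L*(6 + L)
o = -12579
g(b(v(4)), -207) - o = -2*1/(4*(6 + 4)) - 1*(-12579) = -2/(4*10) + 12579 = -2/40 + 12579 = -2*1/40 + 12579 = -1/20 + 12579 = 251579/20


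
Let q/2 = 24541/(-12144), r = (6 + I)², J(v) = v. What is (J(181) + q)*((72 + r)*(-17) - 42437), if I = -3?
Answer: -93039029/12 ≈ -7.7532e+6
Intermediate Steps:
r = 9 (r = (6 - 3)² = 3² = 9)
q = -97/24 (q = 2*(24541/(-12144)) = 2*(24541*(-1/12144)) = 2*(-97/48) = -97/24 ≈ -4.0417)
(J(181) + q)*((72 + r)*(-17) - 42437) = (181 - 97/24)*((72 + 9)*(-17) - 42437) = 4247*(81*(-17) - 42437)/24 = 4247*(-1377 - 42437)/24 = (4247/24)*(-43814) = -93039029/12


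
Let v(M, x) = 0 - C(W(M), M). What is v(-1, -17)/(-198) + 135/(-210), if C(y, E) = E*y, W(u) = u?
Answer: -442/693 ≈ -0.63781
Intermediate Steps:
v(M, x) = -M**2 (v(M, x) = 0 - M*M = 0 - M**2 = -M**2)
v(-1, -17)/(-198) + 135/(-210) = -1*(-1)**2/(-198) + 135/(-210) = -1*1*(-1/198) + 135*(-1/210) = -1*(-1/198) - 9/14 = 1/198 - 9/14 = -442/693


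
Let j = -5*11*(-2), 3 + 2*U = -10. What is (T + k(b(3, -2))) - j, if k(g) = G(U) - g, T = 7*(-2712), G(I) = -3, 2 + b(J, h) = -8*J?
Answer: -19071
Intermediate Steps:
U = -13/2 (U = -3/2 + (½)*(-10) = -3/2 - 5 = -13/2 ≈ -6.5000)
b(J, h) = -2 - 8*J
j = 110 (j = -55*(-2) = 110)
T = -18984
k(g) = -3 - g
(T + k(b(3, -2))) - j = (-18984 + (-3 - (-2 - 8*3))) - 1*110 = (-18984 + (-3 - (-2 - 24))) - 110 = (-18984 + (-3 - 1*(-26))) - 110 = (-18984 + (-3 + 26)) - 110 = (-18984 + 23) - 110 = -18961 - 110 = -19071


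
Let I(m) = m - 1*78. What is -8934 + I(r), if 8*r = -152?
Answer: -9031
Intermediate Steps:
r = -19 (r = (1/8)*(-152) = -19)
I(m) = -78 + m (I(m) = m - 78 = -78 + m)
-8934 + I(r) = -8934 + (-78 - 19) = -8934 - 97 = -9031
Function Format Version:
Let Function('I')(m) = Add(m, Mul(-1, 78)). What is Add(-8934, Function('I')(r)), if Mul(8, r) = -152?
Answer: -9031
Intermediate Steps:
r = -19 (r = Mul(Rational(1, 8), -152) = -19)
Function('I')(m) = Add(-78, m) (Function('I')(m) = Add(m, -78) = Add(-78, m))
Add(-8934, Function('I')(r)) = Add(-8934, Add(-78, -19)) = Add(-8934, -97) = -9031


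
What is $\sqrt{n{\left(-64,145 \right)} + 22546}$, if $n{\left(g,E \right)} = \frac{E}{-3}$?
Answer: $\frac{\sqrt{202479}}{3} \approx 149.99$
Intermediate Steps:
$n{\left(g,E \right)} = - \frac{E}{3}$ ($n{\left(g,E \right)} = E \left(- \frac{1}{3}\right) = - \frac{E}{3}$)
$\sqrt{n{\left(-64,145 \right)} + 22546} = \sqrt{\left(- \frac{1}{3}\right) 145 + 22546} = \sqrt{- \frac{145}{3} + 22546} = \sqrt{\frac{67493}{3}} = \frac{\sqrt{202479}}{3}$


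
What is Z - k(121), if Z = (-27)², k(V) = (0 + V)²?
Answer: -13912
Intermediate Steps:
k(V) = V²
Z = 729
Z - k(121) = 729 - 1*121² = 729 - 1*14641 = 729 - 14641 = -13912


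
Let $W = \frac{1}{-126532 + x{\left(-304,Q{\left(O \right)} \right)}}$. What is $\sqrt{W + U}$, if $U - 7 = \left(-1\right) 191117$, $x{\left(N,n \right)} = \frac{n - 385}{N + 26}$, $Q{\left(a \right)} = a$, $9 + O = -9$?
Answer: $\frac{2 i \sqrt{59115832120527095361}}{35175493} \approx 437.16 i$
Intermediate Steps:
$O = -18$ ($O = -9 - 9 = -18$)
$x{\left(N,n \right)} = \frac{-385 + n}{26 + N}$
$U = -191110$ ($U = 7 - 191117 = -191110$)
$W = - \frac{278}{35175493}$ ($W = \frac{1}{-126532 + \frac{-385 - 18}{26 - 304}} = \frac{1}{-126532 + \frac{1}{-278} \left(-403\right)} = \frac{1}{-126532 - - \frac{403}{278}} = \frac{1}{-126532 + \frac{403}{278}} = \frac{1}{- \frac{35175493}{278}} = - \frac{278}{35175493} \approx -7.9032 \cdot 10^{-6}$)
$\sqrt{W + U} = \sqrt{- \frac{278}{35175493} - 191110} = \sqrt{- \frac{6722388467508}{35175493}} = \frac{2 i \sqrt{59115832120527095361}}{35175493}$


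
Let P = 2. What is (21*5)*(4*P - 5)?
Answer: 315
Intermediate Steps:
(21*5)*(4*P - 5) = (21*5)*(4*2 - 5) = 105*(8 - 5) = 105*3 = 315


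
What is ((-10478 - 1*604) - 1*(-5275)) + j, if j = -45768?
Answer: -51575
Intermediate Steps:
((-10478 - 1*604) - 1*(-5275)) + j = ((-10478 - 1*604) - 1*(-5275)) - 45768 = ((-10478 - 604) + 5275) - 45768 = (-11082 + 5275) - 45768 = -5807 - 45768 = -51575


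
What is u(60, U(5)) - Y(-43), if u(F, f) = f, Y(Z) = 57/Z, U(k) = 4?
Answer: 229/43 ≈ 5.3256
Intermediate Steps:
u(60, U(5)) - Y(-43) = 4 - 57/(-43) = 4 - 57*(-1)/43 = 4 - 1*(-57/43) = 4 + 57/43 = 229/43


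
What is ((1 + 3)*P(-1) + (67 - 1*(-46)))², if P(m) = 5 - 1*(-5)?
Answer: 23409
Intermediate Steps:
P(m) = 10 (P(m) = 5 + 5 = 10)
((1 + 3)*P(-1) + (67 - 1*(-46)))² = ((1 + 3)*10 + (67 - 1*(-46)))² = (4*10 + (67 + 46))² = (40 + 113)² = 153² = 23409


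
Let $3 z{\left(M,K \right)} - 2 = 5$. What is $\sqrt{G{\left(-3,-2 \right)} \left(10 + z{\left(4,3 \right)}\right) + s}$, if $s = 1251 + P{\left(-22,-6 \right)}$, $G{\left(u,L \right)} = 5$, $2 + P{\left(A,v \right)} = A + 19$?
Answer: $\frac{\sqrt{11769}}{3} \approx 36.162$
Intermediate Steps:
$z{\left(M,K \right)} = \frac{7}{3}$ ($z{\left(M,K \right)} = \frac{2}{3} + \frac{1}{3} \cdot 5 = \frac{2}{3} + \frac{5}{3} = \frac{7}{3}$)
$P{\left(A,v \right)} = 17 + A$ ($P{\left(A,v \right)} = -2 + \left(A + 19\right) = -2 + \left(19 + A\right) = 17 + A$)
$s = 1246$ ($s = 1251 + \left(17 - 22\right) = 1251 - 5 = 1246$)
$\sqrt{G{\left(-3,-2 \right)} \left(10 + z{\left(4,3 \right)}\right) + s} = \sqrt{5 \left(10 + \frac{7}{3}\right) + 1246} = \sqrt{5 \cdot \frac{37}{3} + 1246} = \sqrt{\frac{185}{3} + 1246} = \sqrt{\frac{3923}{3}} = \frac{\sqrt{11769}}{3}$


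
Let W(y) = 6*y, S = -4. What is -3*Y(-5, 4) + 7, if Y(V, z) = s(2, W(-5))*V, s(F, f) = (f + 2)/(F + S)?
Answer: 217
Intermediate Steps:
s(F, f) = (2 + f)/(-4 + F) (s(F, f) = (f + 2)/(F - 4) = (2 + f)/(-4 + F))
Y(V, z) = 14*V (Y(V, z) = ((2 + 6*(-5))/(-4 + 2))*V = ((2 - 30)/(-2))*V = (-1/2*(-28))*V = 14*V)
-3*Y(-5, 4) + 7 = -42*(-5) + 7 = -3*(-70) + 7 = 210 + 7 = 217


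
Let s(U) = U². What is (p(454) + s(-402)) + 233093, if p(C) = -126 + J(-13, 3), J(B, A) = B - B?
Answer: 394571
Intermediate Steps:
J(B, A) = 0
p(C) = -126 (p(C) = -126 + 0 = -126)
(p(454) + s(-402)) + 233093 = (-126 + (-402)²) + 233093 = (-126 + 161604) + 233093 = 161478 + 233093 = 394571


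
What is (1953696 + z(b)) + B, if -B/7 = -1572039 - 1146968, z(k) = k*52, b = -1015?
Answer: 20933965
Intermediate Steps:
z(k) = 52*k
B = 19033049 (B = -7*(-1572039 - 1146968) = -7*(-2719007) = 19033049)
(1953696 + z(b)) + B = (1953696 + 52*(-1015)) + 19033049 = (1953696 - 52780) + 19033049 = 1900916 + 19033049 = 20933965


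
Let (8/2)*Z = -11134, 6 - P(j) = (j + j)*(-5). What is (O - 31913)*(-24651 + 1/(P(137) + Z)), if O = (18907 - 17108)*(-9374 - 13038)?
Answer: 2800066479666267/2815 ≈ 9.9469e+11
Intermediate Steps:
P(j) = 6 + 10*j (P(j) = 6 - (j + j)*(-5) = 6 - 2*j*(-5) = 6 - (-10)*j = 6 + 10*j)
Z = -5567/2 (Z = (¼)*(-11134) = -5567/2 ≈ -2783.5)
O = -40319188 (O = 1799*(-22412) = -40319188)
(O - 31913)*(-24651 + 1/(P(137) + Z)) = (-40319188 - 31913)*(-24651 + 1/((6 + 10*137) - 5567/2)) = -40351101*(-24651 + 1/((6 + 1370) - 5567/2)) = -40351101*(-24651 + 1/(1376 - 5567/2)) = -40351101*(-24651 + 1/(-2815/2)) = -40351101*(-24651 - 2/2815) = -40351101*(-69392567/2815) = 2800066479666267/2815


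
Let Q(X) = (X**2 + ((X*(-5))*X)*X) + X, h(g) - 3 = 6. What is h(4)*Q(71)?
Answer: -16059987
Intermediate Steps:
h(g) = 9 (h(g) = 3 + 6 = 9)
Q(X) = X + X**2 - 5*X**3 (Q(X) = (X**2 + ((-5*X)*X)*X) + X = (X**2 + (-5*X**2)*X) + X = (X**2 - 5*X**3) + X = X + X**2 - 5*X**3)
h(4)*Q(71) = 9*(71*(1 + 71 - 5*71**2)) = 9*(71*(1 + 71 - 5*5041)) = 9*(71*(1 + 71 - 25205)) = 9*(71*(-25133)) = 9*(-1784443) = -16059987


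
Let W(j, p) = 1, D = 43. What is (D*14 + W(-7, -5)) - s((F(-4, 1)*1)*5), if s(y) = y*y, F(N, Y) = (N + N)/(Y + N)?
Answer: 3827/9 ≈ 425.22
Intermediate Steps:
F(N, Y) = 2*N/(N + Y) (F(N, Y) = (2*N)/(N + Y) = 2*N/(N + Y))
s(y) = y²
(D*14 + W(-7, -5)) - s((F(-4, 1)*1)*5) = (43*14 + 1) - (((2*(-4)/(-4 + 1))*1)*5)² = (602 + 1) - (((2*(-4)/(-3))*1)*5)² = 603 - (((2*(-4)*(-⅓))*1)*5)² = 603 - (((8/3)*1)*5)² = 603 - ((8/3)*5)² = 603 - (40/3)² = 603 - 1*1600/9 = 603 - 1600/9 = 3827/9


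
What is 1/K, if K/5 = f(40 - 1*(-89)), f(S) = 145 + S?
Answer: 1/1370 ≈ 0.00072993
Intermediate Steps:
K = 1370 (K = 5*(145 + (40 - 1*(-89))) = 5*(145 + (40 + 89)) = 5*(145 + 129) = 5*274 = 1370)
1/K = 1/1370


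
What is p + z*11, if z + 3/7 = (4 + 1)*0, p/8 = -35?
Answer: -1993/7 ≈ -284.71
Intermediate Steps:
p = -280 (p = 8*(-35) = -280)
z = -3/7 (z = -3/7 + (4 + 1)*0 = -3/7 + 5*0 = -3/7 + 0 = -3/7 ≈ -0.42857)
p + z*11 = -280 - 3/7*11 = -280 - 33/7 = -1993/7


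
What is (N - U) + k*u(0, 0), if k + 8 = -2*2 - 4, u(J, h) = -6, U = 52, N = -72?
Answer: -28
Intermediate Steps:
k = -16 (k = -8 + (-2*2 - 4) = -8 + (-4 - 4) = -8 - 8 = -16)
(N - U) + k*u(0, 0) = (-72 - 1*52) - 16*(-6) = (-72 - 52) + 96 = -124 + 96 = -28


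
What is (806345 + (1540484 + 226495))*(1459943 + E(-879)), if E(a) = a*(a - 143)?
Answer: 6068621096044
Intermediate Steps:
E(a) = a*(-143 + a)
(806345 + (1540484 + 226495))*(1459943 + E(-879)) = (806345 + (1540484 + 226495))*(1459943 - 879*(-143 - 879)) = (806345 + 1766979)*(1459943 - 879*(-1022)) = 2573324*(1459943 + 898338) = 2573324*2358281 = 6068621096044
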